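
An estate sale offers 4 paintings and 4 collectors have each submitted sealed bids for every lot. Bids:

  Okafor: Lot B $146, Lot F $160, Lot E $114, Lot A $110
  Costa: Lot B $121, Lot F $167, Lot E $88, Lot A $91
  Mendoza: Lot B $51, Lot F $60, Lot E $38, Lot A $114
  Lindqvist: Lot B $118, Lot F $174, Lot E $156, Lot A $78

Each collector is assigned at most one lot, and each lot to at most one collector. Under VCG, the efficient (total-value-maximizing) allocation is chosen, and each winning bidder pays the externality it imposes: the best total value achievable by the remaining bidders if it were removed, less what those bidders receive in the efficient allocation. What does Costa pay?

Efficient allocation: Okafor→Lot B ($146), Costa→Lot F ($167), Mendoza→Lot A ($114), Lindqvist→Lot E ($156); total welfare W = $583.
Costa receives Lot F at value $167, so the others get W − 167 = $416.
Without Costa: best allocation of the remaining 3 bidders over all 4 lots is Okafor→Lot B ($146), Mendoza→Lot A ($114), Lindqvist→Lot F ($174), total $434.
VCG payment = (others' best without Costa) − (others' welfare with Costa) = 434 − 416 = $18.

Costa pays $18.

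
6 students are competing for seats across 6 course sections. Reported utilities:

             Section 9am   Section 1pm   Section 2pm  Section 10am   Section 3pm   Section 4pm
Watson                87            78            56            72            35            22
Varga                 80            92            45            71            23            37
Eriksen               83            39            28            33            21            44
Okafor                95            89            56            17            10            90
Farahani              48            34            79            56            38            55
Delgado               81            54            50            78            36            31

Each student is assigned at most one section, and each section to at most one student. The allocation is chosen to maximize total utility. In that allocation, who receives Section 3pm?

Treat this as an assignment problem: match each student to one section.
Optimal: Watson→Section 3pm (35 points), Varga→Section 1pm (92 points), Eriksen→Section 9am (83 points), Okafor→Section 4pm (90 points), Farahani→Section 2pm (79 points), Delgado→Section 10am (78 points) — total 35+92+83+90+79+78 = 457 points.
Column-greedy (each section in turn goes to its best remaining student) gives 423 points, worse by 34.
Watson's own top section is Section 9am (87 points), but forcing Watson→Section 9am and reassigning the rest optimally gives only 447 points — worse by 10.

Watson receives Section 3pm.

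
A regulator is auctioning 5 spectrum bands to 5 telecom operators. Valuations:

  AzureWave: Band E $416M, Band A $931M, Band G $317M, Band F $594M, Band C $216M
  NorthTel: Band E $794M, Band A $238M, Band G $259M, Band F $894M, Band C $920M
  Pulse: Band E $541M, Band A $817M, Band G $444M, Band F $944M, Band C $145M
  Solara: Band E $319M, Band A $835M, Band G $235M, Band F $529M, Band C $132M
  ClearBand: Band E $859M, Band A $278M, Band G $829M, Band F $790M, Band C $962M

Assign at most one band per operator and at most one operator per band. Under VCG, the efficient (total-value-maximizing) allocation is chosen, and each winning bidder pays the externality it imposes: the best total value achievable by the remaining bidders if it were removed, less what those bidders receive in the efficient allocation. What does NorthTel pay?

Efficient allocation: AzureWave→Band E ($416M), NorthTel→Band C ($920M), Pulse→Band F ($944M), Solara→Band A ($835M), ClearBand→Band G ($829M); total welfare W = $3944M.
NorthTel receives Band C at value $920M, so the others get W − 920 = $3024M.
Without NorthTel: best allocation of the remaining 4 bidders over all 5 bands is AzureWave→Band E ($416M), Pulse→Band F ($944M), Solara→Band A ($835M), ClearBand→Band C ($962M), total $3157M.
VCG payment = (others' best without NorthTel) − (others' welfare with NorthTel) = 3157 − 3024 = $133M.

NorthTel pays $133M.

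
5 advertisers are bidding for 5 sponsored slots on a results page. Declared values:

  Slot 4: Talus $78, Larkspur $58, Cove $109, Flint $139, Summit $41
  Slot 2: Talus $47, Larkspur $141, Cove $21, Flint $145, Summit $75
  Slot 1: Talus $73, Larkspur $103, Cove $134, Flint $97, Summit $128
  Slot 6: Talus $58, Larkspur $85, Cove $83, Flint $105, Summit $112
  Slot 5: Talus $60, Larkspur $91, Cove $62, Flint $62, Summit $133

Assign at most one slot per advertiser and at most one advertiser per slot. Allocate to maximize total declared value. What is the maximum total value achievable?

Treat this as an assignment problem: match each advertiser to one slot.
Optimal: Talus→Slot 6 ($58), Larkspur→Slot 2 ($141), Cove→Slot 1 ($134), Flint→Slot 4 ($139), Summit→Slot 5 ($133) — total 58+141+134+139+133 = $605.

Max total: $605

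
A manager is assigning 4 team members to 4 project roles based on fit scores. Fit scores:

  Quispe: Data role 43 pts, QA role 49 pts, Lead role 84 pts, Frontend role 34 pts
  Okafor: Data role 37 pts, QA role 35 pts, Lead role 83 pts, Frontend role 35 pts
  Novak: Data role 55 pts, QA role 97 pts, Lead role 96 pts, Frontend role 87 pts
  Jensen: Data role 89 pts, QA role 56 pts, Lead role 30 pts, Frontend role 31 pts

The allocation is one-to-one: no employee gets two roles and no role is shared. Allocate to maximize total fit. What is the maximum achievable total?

Max total: 308 pts

Optimal: Quispe→QA role (49 pts), Okafor→Lead role (83 pts), Novak→Frontend role (87 pts), Jensen→Data role (89 pts) — total 49+83+87+89 = 308 pts.
Row-greedy (each employee in turn takes its best remaining role) gives 249 pts, worse by 59.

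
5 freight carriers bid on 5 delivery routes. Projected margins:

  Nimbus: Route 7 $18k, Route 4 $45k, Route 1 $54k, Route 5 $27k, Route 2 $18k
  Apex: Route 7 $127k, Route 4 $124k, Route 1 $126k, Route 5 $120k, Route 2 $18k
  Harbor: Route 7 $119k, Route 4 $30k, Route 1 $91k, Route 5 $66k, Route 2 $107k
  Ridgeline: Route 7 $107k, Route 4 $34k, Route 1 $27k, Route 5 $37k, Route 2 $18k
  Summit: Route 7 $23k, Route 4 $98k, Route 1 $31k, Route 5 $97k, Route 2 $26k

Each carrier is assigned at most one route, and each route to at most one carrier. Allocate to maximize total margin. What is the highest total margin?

Maximum total: $489k

Optimal: Nimbus→Route 1 ($54k), Apex→Route 4 ($124k), Harbor→Route 2 ($107k), Ridgeline→Route 7 ($107k), Summit→Route 5 ($97k) — total 54+124+107+107+97 = $489k.
Column-greedy (each route in turn goes to its best remaining carrier) gives $371k, worse by 118.
Next-best assignment: Nimbus→Route 1, Apex→Route 5, Harbor→Route 2, Ridgeline→Route 7, Summit→Route 4 = $486k.
No other one-to-one assignment exceeds $489k.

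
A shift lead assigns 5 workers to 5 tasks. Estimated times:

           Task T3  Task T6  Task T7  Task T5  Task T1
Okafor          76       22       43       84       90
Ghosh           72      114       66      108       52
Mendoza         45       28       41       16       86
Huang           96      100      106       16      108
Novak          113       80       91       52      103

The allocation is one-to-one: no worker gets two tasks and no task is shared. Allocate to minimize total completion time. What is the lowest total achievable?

Treat this as an assignment problem: match each worker to one task.
Optimal: Okafor→Task T6 (22 min), Ghosh→Task T1 (52 min), Mendoza→Task T3 (45 min), Huang→Task T5 (16 min), Novak→Task T7 (91 min) — total 22+52+45+16+91 = 226 min.
Min-entry greedy (repeatedly take the single cheapest remaining cell) gives 277 min, worse by 51.
No other one-to-one assignment undercuts 226 min.

Minimum total: 226 min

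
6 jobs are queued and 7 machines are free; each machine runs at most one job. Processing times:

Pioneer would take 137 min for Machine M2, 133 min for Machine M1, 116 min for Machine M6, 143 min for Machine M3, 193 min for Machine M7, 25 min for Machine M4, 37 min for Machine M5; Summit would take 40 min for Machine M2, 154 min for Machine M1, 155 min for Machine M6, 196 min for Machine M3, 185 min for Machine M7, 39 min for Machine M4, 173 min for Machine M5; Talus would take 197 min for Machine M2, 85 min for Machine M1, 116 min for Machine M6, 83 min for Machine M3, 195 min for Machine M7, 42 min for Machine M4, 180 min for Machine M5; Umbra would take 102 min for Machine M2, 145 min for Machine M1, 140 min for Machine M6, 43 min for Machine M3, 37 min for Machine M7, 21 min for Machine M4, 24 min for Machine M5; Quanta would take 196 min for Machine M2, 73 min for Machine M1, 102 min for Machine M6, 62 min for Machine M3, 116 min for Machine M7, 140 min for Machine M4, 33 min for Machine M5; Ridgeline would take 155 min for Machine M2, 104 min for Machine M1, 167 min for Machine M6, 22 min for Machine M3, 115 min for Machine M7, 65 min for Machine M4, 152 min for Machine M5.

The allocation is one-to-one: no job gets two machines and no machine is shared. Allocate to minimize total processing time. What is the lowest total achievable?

This is a one-to-one assignment (minimum-cost bipartite matching).
Optimal: Pioneer→Machine M4 (25 min), Summit→Machine M2 (40 min), Talus→Machine M1 (85 min), Umbra→Machine M7 (37 min), Quanta→Machine M5 (33 min), Ridgeline→Machine M3 (22 min) — total 25+40+85+37+33+22 = 242 min.
Row-greedy (each job in turn takes its cheapest remaining machine) gives 360 min, worse by 118.
Next-best assignment: Pioneer→Machine M5, Summit→Machine M2, Talus→Machine M4, Umbra→Machine M7, Quanta→Machine M1, Ridgeline→Machine M3 = 251 min.
Every other assignment is strictly worse.

Minimum total: 242 min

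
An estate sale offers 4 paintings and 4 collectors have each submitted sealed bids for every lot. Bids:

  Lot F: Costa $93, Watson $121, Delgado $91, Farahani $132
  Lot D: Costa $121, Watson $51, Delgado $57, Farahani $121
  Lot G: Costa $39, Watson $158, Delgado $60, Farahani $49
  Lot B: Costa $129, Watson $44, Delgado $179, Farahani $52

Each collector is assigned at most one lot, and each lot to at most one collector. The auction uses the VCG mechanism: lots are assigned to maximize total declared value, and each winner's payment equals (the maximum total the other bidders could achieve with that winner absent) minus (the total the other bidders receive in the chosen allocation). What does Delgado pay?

Delgado pays $8.

Efficient allocation: Costa→Lot D ($121), Watson→Lot G ($158), Delgado→Lot B ($179), Farahani→Lot F ($132); total welfare W = $590.
Delgado receives Lot B at value $179, so the others get W − 179 = $411.
Without Delgado: best allocation of the remaining 3 bidders over all 4 lots is Costa→Lot B ($129), Watson→Lot G ($158), Farahani→Lot F ($132), total $419.
VCG payment = (others' best without Delgado) − (others' welfare with Delgado) = 419 − 411 = $8.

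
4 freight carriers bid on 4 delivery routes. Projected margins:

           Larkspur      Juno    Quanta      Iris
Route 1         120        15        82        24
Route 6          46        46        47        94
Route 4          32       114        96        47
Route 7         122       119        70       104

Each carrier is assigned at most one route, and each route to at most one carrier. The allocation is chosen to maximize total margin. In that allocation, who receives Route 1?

Optimal: Larkspur→Route 1 ($120k), Juno→Route 7 ($119k), Quanta→Route 4 ($96k), Iris→Route 6 ($94k) — total 120+119+96+94 = $429k.
Max-entry greedy (repeatedly take the single best remaining cell) gives $412k, worse by 17.
Every other assignment is strictly worse.
Larkspur's own top route is Route 7 ($122k), but forcing Larkspur→Route 7 and reassigning the rest optimally gives only $412k — worse by 17.

Larkspur receives Route 1.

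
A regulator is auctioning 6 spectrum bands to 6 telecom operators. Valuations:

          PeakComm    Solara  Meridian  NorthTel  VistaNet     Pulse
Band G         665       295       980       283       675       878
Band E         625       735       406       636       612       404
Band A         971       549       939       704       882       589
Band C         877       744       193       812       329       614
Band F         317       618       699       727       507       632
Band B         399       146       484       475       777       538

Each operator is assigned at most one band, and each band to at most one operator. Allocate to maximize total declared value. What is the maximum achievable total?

Optimal: PeakComm→Band C ($877M), Solara→Band E ($735M), Meridian→Band A ($939M), NorthTel→Band F ($727M), VistaNet→Band B ($777M), Pulse→Band G ($878M) — total 877+735+939+727+777+878 = $4933M.
Max-entry greedy (repeatedly take the single best remaining cell) gives $4907M, worse by 26.
No other one-to-one assignment exceeds $4933M.

Max total: $4933M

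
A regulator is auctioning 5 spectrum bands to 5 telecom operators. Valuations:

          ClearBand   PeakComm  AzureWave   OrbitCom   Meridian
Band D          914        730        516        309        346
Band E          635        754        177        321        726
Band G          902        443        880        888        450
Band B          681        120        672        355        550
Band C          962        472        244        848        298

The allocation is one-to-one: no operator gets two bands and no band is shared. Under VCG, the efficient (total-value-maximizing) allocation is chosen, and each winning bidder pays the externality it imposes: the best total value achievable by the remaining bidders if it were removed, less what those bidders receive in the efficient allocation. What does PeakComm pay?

Efficient allocation: ClearBand→Band C ($962M), PeakComm→Band D ($730M), AzureWave→Band B ($672M), OrbitCom→Band G ($888M), Meridian→Band E ($726M); total welfare W = $3978M.
PeakComm receives Band D at value $730M, so the others get W − 730 = $3248M.
Without PeakComm: best allocation of the remaining 4 bidders over all 5 bands is ClearBand→Band D ($914M), AzureWave→Band G ($880M), OrbitCom→Band C ($848M), Meridian→Band E ($726M), total $3368M.
VCG payment = (others' best without PeakComm) − (others' welfare with PeakComm) = 3368 − 3248 = $120M.

PeakComm pays $120M.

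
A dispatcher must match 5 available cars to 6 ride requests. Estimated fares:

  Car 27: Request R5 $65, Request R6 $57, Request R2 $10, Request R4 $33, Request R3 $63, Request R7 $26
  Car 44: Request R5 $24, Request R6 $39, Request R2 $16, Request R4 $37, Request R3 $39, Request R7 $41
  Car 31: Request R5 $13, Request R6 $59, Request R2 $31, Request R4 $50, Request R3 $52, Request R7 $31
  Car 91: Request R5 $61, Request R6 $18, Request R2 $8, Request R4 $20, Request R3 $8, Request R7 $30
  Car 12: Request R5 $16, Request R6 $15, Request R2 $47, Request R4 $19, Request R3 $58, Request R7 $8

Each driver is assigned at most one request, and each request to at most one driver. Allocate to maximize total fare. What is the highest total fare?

This is the linear assignment problem.
Optimal: Car 27→Request R3 ($63), Car 44→Request R7 ($41), Car 31→Request R6 ($59), Car 91→Request R5 ($61), Car 12→Request R2 ($47) — total 63+41+59+61+47 = $271.
Row-greedy (each driver in turn takes its best remaining request) gives $243, worse by 28.
Swapping Car 44↔Car 27 (Car 44→Request R3 $39, Car 27→Request R7 $26) loses 39.

Max total: $271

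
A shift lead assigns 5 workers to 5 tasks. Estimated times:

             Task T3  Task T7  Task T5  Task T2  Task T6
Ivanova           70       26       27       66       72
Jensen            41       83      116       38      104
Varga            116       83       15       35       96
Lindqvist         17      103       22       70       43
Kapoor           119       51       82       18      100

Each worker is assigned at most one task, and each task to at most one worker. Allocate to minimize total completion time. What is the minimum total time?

Minimum total: 143 min

Optimal: Ivanova→Task T7 (26 min), Jensen→Task T3 (41 min), Varga→Task T5 (15 min), Lindqvist→Task T6 (43 min), Kapoor→Task T2 (18 min) — total 26+41+15+43+18 = 143 min.
Column-greedy (each task in turn goes to its cheapest remaining worker) gives 180 min, worse by 37.
Next-best assignment: Ivanova→Task T7, Jensen→Task T6, Varga→Task T5, Lindqvist→Task T3, Kapoor→Task T2 = 180 min.
No other one-to-one assignment undercuts 143 min.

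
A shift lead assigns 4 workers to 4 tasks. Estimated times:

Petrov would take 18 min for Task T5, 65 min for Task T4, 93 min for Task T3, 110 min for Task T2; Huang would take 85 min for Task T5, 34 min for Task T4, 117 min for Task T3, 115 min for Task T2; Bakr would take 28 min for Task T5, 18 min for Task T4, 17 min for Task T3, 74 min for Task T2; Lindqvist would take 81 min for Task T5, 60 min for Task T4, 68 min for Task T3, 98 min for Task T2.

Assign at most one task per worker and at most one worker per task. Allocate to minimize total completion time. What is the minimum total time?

Min total: 167 min

Optimal: Petrov→Task T5 (18 min), Huang→Task T4 (34 min), Bakr→Task T3 (17 min), Lindqvist→Task T2 (98 min) — total 18+34+17+98 = 167 min.
Column-greedy (each task in turn goes to its cheapest remaining worker) gives 219 min, worse by 52.
Next-best assignment: Petrov→Task T5, Huang→Task T4, Bakr→Task T2, Lindqvist→Task T3 = 194 min.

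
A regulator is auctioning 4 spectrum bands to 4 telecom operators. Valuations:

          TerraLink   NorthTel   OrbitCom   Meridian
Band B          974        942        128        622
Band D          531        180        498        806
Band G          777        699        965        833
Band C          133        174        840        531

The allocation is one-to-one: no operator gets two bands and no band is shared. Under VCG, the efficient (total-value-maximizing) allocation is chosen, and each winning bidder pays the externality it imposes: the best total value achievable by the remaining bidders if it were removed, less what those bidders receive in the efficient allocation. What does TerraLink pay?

Efficient allocation: TerraLink→Band G ($777M), NorthTel→Band B ($942M), OrbitCom→Band C ($840M), Meridian→Band D ($806M); total welfare W = $3365M.
TerraLink receives Band G at value $777M, so the others get W − 777 = $2588M.
Without TerraLink: best allocation of the remaining 3 bidders over all 4 bands is NorthTel→Band B ($942M), OrbitCom→Band G ($965M), Meridian→Band D ($806M), total $2713M.
VCG payment = (others' best without TerraLink) − (others' welfare with TerraLink) = 2713 − 2588 = $125M.

TerraLink pays $125M.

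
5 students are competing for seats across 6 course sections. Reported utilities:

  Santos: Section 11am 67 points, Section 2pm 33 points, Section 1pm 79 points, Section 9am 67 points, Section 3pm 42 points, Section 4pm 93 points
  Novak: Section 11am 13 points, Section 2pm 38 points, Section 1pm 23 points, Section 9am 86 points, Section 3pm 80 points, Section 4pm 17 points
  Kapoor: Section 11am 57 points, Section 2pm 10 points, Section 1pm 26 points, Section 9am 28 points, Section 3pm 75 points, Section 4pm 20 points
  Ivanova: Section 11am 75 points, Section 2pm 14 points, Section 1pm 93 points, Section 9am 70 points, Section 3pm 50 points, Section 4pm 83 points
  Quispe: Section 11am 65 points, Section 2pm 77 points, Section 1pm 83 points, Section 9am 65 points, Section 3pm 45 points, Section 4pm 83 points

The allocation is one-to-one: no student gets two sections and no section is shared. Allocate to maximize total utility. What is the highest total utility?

Maximum total: 424 points

Optimal: Santos→Section 4pm (93 points), Novak→Section 9am (86 points), Kapoor→Section 3pm (75 points), Ivanova→Section 1pm (93 points), Quispe→Section 2pm (77 points) — total 93+86+75+93+77 = 424 points.
Column-greedy (each section in turn goes to its best remaining student) gives 392 points, worse by 32.
Next-best assignment: Santos→Section 4pm, Novak→Section 9am, Kapoor→Section 3pm, Ivanova→Section 11am, Quispe→Section 1pm = 412 points.
Checked against all permutations: 424 points is optimal.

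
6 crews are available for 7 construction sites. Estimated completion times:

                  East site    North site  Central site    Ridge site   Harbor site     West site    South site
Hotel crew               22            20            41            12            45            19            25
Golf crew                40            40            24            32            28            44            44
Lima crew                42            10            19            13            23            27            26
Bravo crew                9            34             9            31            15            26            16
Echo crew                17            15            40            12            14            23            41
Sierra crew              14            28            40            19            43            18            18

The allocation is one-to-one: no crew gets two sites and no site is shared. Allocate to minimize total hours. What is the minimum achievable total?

Optimal: Hotel crew→Ridge site (12 hours), Golf crew→Central site (24 hours), Lima crew→North site (10 hours), Bravo crew→East site (9 hours), Echo crew→Harbor site (14 hours), Sierra crew→West site (18 hours) — total 12+24+10+9+14+18 = 87 hours.

Minimum total: 87 hours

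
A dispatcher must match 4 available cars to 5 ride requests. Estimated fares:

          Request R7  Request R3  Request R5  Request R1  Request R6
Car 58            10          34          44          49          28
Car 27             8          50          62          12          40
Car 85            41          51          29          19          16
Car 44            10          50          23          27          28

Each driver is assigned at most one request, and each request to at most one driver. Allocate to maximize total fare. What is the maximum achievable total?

Optimal: Car 58→Request R1 ($49), Car 27→Request R5 ($62), Car 85→Request R7 ($41), Car 44→Request R3 ($50) — total 49+62+41+50 = $202.
Row-greedy (each driver in turn takes its best remaining request) gives $190, worse by 12.
Next-best assignment: Car 58→Request R1, Car 27→Request R5, Car 85→Request R3, Car 44→Request R6 = $190.
Every other assignment is strictly worse.

Max total: $202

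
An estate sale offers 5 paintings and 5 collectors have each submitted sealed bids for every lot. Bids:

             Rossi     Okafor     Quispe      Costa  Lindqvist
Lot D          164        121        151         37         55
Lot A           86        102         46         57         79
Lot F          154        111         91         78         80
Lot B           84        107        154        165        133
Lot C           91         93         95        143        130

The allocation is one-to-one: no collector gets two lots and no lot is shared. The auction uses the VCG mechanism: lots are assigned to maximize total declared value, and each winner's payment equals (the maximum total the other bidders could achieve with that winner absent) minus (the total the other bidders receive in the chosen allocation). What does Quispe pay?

Efficient allocation: Rossi→Lot F ($154), Okafor→Lot A ($102), Quispe→Lot D ($151), Costa→Lot B ($165), Lindqvist→Lot C ($130); total welfare W = $702.
Quispe receives Lot D at value $151, so the others get W − 151 = $551.
Without Quispe: best allocation of the remaining 4 bidders over all 5 lots is Rossi→Lot D ($164), Okafor→Lot F ($111), Costa→Lot B ($165), Lindqvist→Lot C ($130), total $570.
VCG payment = (others' best without Quispe) − (others' welfare with Quispe) = 570 − 551 = $19.

Quispe pays $19.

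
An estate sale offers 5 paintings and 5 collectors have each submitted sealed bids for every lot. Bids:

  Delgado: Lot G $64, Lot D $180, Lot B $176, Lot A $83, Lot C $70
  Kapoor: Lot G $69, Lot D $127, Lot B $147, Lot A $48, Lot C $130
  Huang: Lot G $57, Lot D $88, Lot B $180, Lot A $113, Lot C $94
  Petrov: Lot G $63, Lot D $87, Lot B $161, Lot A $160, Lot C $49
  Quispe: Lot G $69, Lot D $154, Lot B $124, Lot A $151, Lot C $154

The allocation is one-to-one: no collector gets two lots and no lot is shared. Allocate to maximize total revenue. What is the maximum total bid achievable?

Optimal: Delgado→Lot D ($180), Kapoor→Lot G ($69), Huang→Lot B ($180), Petrov→Lot A ($160), Quispe→Lot C ($154) — total 180+69+180+160+154 = $743.
Row-greedy (each collector in turn takes its best remaining lot) gives $657, worse by 86.
No other one-to-one assignment exceeds $743.

Max total: $743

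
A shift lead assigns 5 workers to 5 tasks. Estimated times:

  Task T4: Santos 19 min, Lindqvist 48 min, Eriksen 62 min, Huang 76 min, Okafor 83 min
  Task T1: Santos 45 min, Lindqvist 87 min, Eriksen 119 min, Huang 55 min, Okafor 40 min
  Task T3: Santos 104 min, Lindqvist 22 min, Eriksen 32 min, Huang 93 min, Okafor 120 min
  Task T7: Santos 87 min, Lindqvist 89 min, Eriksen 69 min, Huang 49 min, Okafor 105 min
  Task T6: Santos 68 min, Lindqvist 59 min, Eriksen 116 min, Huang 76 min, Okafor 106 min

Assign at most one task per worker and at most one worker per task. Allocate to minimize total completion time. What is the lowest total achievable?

Min total: 199 min

This is a one-to-one assignment (minimum-cost bipartite matching).
Optimal: Santos→Task T4 (19 min), Lindqvist→Task T6 (59 min), Eriksen→Task T3 (32 min), Huang→Task T7 (49 min), Okafor→Task T1 (40 min) — total 19+59+32+49+40 = 199 min.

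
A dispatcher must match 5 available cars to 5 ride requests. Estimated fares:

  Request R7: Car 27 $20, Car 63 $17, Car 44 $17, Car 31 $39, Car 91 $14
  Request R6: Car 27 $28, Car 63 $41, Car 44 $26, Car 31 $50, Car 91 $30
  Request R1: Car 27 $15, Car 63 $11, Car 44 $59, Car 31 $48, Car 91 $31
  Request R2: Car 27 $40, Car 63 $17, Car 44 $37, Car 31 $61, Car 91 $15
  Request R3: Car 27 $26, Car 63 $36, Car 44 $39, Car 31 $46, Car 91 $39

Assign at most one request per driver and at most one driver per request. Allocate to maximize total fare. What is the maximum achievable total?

Max total: $220

This is a one-to-one assignment (maximum-weight bipartite matching).
Optimal: Car 27→Request R7 ($20), Car 63→Request R6 ($41), Car 44→Request R1 ($59), Car 31→Request R2 ($61), Car 91→Request R3 ($39) — total 20+41+59+61+39 = $220.
Column-greedy (each request in turn goes to its best remaining driver) gives $218, worse by 2.
Checked against all permutations: $220 is optimal.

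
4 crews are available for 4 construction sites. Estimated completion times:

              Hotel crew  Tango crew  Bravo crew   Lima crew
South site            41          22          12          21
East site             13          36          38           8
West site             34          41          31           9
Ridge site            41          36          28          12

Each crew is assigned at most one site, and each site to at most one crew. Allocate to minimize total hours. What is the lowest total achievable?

Min total: 70 hours

Optimal: Hotel crew→East site (13 hours), Tango crew→Ridge site (36 hours), Bravo crew→South site (12 hours), Lima crew→West site (9 hours) — total 13+36+12+9 = 70 hours.
Column-greedy (each site in turn goes to its cheapest remaining crew) gives 90 hours, worse by 20.
Next-best assignment: Hotel crew→East site, Tango crew→South site, Bravo crew→Ridge site, Lima crew→West site = 72 hours.
Swapping Tango crew↔Hotel crew (Tango crew→East site 36 hours, Hotel crew→Ridge site 41 hours) adds 28.
Checked against all permutations: 70 hours is optimal.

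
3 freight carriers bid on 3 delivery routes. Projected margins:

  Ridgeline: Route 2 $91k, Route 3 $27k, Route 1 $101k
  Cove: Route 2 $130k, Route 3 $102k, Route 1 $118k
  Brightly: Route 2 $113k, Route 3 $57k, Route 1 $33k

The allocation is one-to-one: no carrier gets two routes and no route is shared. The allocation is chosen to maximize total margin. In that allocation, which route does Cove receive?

Cove receives Route 3.

This is the linear assignment problem.
Optimal: Ridgeline→Route 1 ($101k), Cove→Route 3 ($102k), Brightly→Route 2 ($113k) — total 101+102+113 = $316k.
Row-greedy (each carrier in turn takes its best remaining route) gives $288k, worse by 28.
Next-best assignment: Ridgeline→Route 1, Cove→Route 2, Brightly→Route 3 = $288k.
Cove's own top route is Route 2 ($130k), but forcing Cove→Route 2 and reassigning the rest optimally gives only $288k — worse by 28.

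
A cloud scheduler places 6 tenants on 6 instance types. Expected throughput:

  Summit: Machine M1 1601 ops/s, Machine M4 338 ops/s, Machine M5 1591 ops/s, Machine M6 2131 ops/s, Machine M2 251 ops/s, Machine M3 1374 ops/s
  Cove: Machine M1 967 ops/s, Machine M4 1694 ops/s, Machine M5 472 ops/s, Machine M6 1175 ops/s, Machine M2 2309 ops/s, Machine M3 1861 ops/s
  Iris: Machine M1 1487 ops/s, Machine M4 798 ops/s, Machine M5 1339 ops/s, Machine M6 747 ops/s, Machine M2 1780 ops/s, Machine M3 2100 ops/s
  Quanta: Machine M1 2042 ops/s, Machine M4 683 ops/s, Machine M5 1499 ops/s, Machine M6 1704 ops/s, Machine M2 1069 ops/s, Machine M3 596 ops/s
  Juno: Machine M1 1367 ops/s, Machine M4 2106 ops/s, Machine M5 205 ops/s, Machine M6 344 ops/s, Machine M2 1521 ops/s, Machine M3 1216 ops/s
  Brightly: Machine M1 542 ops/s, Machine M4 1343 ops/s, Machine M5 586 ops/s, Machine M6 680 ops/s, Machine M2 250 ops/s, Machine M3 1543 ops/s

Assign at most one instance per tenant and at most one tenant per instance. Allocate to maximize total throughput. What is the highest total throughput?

Optimal: Summit→Machine M6 (2131 ops/s), Cove→Machine M2 (2309 ops/s), Iris→Machine M5 (1339 ops/s), Quanta→Machine M1 (2042 ops/s), Juno→Machine M4 (2106 ops/s), Brightly→Machine M3 (1543 ops/s) — total 2131+2309+1339+2042+2106+1543 = 11470 ops/s.
Column-greedy (each instance in turn goes to its best remaining tenant) gives 10237 ops/s, worse by 1233.
Swapping Brightly↔Cove (Brightly→Machine M2 250 ops/s, Cove→Machine M3 1861 ops/s) loses 1741.

Maximum total: 11470 ops/s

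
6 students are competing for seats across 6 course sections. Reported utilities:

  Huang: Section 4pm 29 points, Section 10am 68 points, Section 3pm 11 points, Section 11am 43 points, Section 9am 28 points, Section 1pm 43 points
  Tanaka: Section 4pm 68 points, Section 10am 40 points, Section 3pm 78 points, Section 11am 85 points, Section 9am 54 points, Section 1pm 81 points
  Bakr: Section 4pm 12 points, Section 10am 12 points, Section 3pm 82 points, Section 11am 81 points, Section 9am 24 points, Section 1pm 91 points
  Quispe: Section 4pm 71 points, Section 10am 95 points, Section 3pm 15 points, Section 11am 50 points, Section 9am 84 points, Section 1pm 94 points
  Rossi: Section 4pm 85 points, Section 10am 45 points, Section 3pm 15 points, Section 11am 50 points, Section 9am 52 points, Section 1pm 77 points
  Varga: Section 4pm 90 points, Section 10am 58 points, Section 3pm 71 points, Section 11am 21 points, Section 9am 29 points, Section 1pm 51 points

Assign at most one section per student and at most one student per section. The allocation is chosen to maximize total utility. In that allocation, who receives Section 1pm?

Optimal: Huang→Section 10am (68 points), Tanaka→Section 11am (85 points), Bakr→Section 3pm (82 points), Quispe→Section 9am (84 points), Rossi→Section 1pm (77 points), Varga→Section 4pm (90 points) — total 68+85+82+84+77+90 = 486 points.
Checked against all permutations: 486 points is optimal.
Rossi's own top section is Section 4pm (85 points), but forcing Rossi→Section 4pm and reassigning the rest optimally gives only 484 points — worse by 2.

Rossi receives Section 1pm.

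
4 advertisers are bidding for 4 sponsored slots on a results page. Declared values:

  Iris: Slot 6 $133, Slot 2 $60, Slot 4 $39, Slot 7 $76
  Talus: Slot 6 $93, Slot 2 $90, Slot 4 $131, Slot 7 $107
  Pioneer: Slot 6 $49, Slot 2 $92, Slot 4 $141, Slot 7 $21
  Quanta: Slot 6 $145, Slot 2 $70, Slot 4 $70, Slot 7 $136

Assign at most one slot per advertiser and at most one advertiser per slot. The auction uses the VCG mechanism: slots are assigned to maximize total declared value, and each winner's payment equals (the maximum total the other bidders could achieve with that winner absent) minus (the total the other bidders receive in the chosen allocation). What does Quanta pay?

Quanta pays $17.

Efficient allocation: Iris→Slot 6 ($133), Talus→Slot 2 ($90), Pioneer→Slot 4 ($141), Quanta→Slot 7 ($136); total welfare W = $500.
Quanta receives Slot 7 at value $136, so the others get W − 136 = $364.
Without Quanta: best allocation of the remaining 3 bidders over all 4 slots is Iris→Slot 6 ($133), Talus→Slot 7 ($107), Pioneer→Slot 4 ($141), total $381.
VCG payment = (others' best without Quanta) − (others' welfare with Quanta) = 381 − 364 = $17.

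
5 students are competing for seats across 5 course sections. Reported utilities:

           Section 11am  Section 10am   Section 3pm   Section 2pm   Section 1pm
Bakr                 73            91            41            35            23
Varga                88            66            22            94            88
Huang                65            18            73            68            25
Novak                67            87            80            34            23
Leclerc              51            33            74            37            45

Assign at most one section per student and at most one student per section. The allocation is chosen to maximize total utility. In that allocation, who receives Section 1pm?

Treat this as an assignment problem: match each student to one section.
Optimal: Bakr→Section 11am (73 points), Varga→Section 1pm (88 points), Huang→Section 2pm (68 points), Novak→Section 10am (87 points), Leclerc→Section 3pm (74 points) — total 73+88+68+87+74 = 390 points.
Column-greedy (each section in turn goes to its best remaining student) gives 372 points, worse by 18.
Varga's own top section is Section 2pm (94 points), but forcing Varga→Section 2pm and reassigning the rest optimally gives only 375 points — worse by 15.

Varga receives Section 1pm.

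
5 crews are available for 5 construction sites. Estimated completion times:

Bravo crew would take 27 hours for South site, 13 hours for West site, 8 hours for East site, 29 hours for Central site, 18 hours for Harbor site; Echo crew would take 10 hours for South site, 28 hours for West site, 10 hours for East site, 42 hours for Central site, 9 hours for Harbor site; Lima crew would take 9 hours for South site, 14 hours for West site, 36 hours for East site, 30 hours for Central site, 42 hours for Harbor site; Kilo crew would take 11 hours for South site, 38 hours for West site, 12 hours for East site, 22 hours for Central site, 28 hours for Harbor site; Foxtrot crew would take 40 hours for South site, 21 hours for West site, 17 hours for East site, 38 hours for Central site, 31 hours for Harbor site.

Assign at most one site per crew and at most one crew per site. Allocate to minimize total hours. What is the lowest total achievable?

Min total: 69 hours

Optimal: Bravo crew→East site (8 hours), Echo crew→Harbor site (9 hours), Lima crew→South site (9 hours), Kilo crew→Central site (22 hours), Foxtrot crew→West site (21 hours) — total 8+9+9+22+21 = 69 hours.
Column-greedy (each site in turn goes to its cheapest remaining crew) gives 85 hours, worse by 16.
Next-best assignment: Bravo crew→West site, Echo crew→Harbor site, Lima crew→South site, Kilo crew→Central site, Foxtrot crew→East site = 70 hours.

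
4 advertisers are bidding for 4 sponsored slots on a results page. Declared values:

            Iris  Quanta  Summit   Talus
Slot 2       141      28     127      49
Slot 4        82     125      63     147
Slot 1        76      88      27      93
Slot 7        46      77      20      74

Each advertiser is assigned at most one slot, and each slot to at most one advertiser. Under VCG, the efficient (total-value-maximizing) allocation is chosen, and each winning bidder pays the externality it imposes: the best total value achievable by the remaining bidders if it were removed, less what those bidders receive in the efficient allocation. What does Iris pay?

Iris pays $11.

Efficient allocation: Iris→Slot 1 ($76), Quanta→Slot 7 ($77), Summit→Slot 2 ($127), Talus→Slot 4 ($147); total welfare W = $427.
Iris receives Slot 1 at value $76, so the others get W − 76 = $351.
Without Iris: best allocation of the remaining 3 bidders over all 4 slots is Quanta→Slot 1 ($88), Summit→Slot 2 ($127), Talus→Slot 4 ($147), total $362.
VCG payment = (others' best without Iris) − (others' welfare with Iris) = 362 − 351 = $11.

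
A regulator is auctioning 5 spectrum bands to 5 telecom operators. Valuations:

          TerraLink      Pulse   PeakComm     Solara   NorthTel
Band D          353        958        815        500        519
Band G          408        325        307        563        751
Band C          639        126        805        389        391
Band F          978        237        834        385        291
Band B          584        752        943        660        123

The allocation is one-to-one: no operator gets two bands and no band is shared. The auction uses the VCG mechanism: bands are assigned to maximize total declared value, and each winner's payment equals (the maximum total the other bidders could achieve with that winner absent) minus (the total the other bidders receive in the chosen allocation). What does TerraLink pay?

Efficient allocation: TerraLink→Band F ($978M), Pulse→Band D ($958M), PeakComm→Band C ($805M), Solara→Band B ($660M), NorthTel→Band G ($751M); total welfare W = $4152M.
TerraLink receives Band F at value $978M, so the others get W − 978 = $3174M.
Without TerraLink: best allocation of the remaining 4 bidders over all 5 bands is Pulse→Band D ($958M), PeakComm→Band F ($834M), Solara→Band B ($660M), NorthTel→Band G ($751M), total $3203M.
VCG payment = (others' best without TerraLink) − (others' welfare with TerraLink) = 3203 − 3174 = $29M.

TerraLink pays $29M.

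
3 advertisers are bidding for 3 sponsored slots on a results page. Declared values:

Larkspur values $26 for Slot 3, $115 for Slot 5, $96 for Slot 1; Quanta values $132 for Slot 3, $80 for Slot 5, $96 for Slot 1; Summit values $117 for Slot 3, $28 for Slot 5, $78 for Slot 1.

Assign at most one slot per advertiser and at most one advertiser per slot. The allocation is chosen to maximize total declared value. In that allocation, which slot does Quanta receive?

Optimal: Larkspur→Slot 5 ($115), Quanta→Slot 1 ($96), Summit→Slot 3 ($117) — total 115+96+117 = $328.
Column-greedy (each slot in turn goes to its best remaining advertiser) gives $325, worse by 3.
Next-best assignment: Larkspur→Slot 5, Quanta→Slot 3, Summit→Slot 1 = $325.
Every other assignment is strictly worse.
Quanta's own top slot is Slot 3 ($132), but forcing Quanta→Slot 3 and reassigning the rest optimally gives only $325 — worse by 3.

Quanta receives Slot 1.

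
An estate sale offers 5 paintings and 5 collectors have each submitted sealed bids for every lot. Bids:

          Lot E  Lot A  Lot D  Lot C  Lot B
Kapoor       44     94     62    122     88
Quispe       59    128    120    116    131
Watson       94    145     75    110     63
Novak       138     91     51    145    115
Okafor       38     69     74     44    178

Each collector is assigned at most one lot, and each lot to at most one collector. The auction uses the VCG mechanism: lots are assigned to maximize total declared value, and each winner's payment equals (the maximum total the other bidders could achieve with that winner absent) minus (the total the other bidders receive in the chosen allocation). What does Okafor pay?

Efficient allocation: Kapoor→Lot C ($122), Quispe→Lot D ($120), Watson→Lot A ($145), Novak→Lot E ($138), Okafor→Lot B ($178); total welfare W = $703.
Okafor receives Lot B at value $178, so the others get W − 178 = $525.
Without Okafor: best allocation of the remaining 4 bidders over all 5 lots is Kapoor→Lot C ($122), Quispe→Lot B ($131), Watson→Lot A ($145), Novak→Lot E ($138), total $536.
VCG payment = (others' best without Okafor) − (others' welfare with Okafor) = 536 − 525 = $11.

Okafor pays $11.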